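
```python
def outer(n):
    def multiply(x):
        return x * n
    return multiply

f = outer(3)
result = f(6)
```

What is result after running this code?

Step 1: outer(3) returns multiply closure with n = 3.
Step 2: f(6) computes 6 * 3 = 18.
Step 3: result = 18

The answer is 18.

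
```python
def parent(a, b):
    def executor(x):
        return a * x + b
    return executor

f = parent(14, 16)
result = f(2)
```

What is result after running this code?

Step 1: parent(14, 16) captures a = 14, b = 16.
Step 2: f(2) computes 14 * 2 + 16 = 44.
Step 3: result = 44

The answer is 44.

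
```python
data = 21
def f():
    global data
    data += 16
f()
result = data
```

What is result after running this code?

Step 1: data = 21 globally.
Step 2: f() modifies global data: data += 16 = 37.
Step 3: result = 37

The answer is 37.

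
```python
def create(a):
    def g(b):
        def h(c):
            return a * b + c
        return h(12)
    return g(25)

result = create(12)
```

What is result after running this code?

Step 1: a = 12, b = 25, c = 12.
Step 2: h() computes a * b + c = 12 * 25 + 12 = 312.
Step 3: result = 312

The answer is 312.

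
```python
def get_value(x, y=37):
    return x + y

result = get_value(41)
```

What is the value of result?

Step 1: get_value(41) uses default y = 37.
Step 2: Returns 41 + 37 = 78.
Step 3: result = 78

The answer is 78.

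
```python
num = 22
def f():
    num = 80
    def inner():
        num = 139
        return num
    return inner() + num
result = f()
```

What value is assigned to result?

Step 1: f() has local num = 80. inner() has local num = 139.
Step 2: inner() returns its local num = 139.
Step 3: f() returns 139 + its own num (80) = 219

The answer is 219.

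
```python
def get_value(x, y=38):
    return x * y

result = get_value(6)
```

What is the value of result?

Step 1: get_value(6) uses default y = 38.
Step 2: Returns 6 * 38 = 228.
Step 3: result = 228

The answer is 228.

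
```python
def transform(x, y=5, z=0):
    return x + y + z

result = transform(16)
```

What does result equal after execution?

Step 1: transform(16) uses defaults y = 5, z = 0.
Step 2: Returns 16 + 5 + 0 = 21.
Step 3: result = 21

The answer is 21.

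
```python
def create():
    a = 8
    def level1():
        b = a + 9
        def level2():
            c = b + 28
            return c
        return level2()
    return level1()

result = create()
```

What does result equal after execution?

Step 1: a = 8. b = a + 9 = 17.
Step 2: c = b + 28 = 17 + 28 = 45.
Step 3: result = 45

The answer is 45.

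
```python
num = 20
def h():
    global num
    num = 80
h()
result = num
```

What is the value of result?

Step 1: num = 20 globally.
Step 2: h() declares global num and sets it to 80.
Step 3: After h(), global num = 80. result = 80

The answer is 80.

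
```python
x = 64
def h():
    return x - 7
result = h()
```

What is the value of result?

Step 1: x = 64 is defined globally.
Step 2: h() looks up x from global scope = 64, then computes 64 - 7 = 57.
Step 3: result = 57

The answer is 57.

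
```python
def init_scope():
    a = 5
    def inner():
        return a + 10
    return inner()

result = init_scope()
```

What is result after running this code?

Step 1: init_scope() defines a = 5.
Step 2: inner() reads a = 5 from enclosing scope, returns 5 + 10 = 15.
Step 3: result = 15

The answer is 15.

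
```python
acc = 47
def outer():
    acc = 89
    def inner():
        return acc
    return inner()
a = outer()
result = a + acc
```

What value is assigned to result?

Step 1: outer() has local acc = 89. inner() reads from enclosing.
Step 2: outer() returns 89. Global acc = 47 unchanged.
Step 3: result = 89 + 47 = 136

The answer is 136.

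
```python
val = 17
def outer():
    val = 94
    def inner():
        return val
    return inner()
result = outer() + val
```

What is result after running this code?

Step 1: Global val = 17. outer() shadows with val = 94.
Step 2: inner() returns enclosing val = 94. outer() = 94.
Step 3: result = 94 + global val (17) = 111

The answer is 111.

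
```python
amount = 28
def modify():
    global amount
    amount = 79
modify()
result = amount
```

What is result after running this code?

Step 1: amount = 28 globally.
Step 2: modify() declares global amount and sets it to 79.
Step 3: After modify(), global amount = 79. result = 79

The answer is 79.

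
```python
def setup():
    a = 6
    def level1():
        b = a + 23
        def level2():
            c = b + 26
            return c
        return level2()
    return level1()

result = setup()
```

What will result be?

Step 1: a = 6. b = a + 23 = 29.
Step 2: c = b + 26 = 29 + 26 = 55.
Step 3: result = 55

The answer is 55.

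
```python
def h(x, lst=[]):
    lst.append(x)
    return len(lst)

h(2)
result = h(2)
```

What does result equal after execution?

Step 1: Mutable default list persists between calls.
Step 2: First call: lst = [2], len = 1. Second call: lst = [2, 2], len = 2.
Step 3: result = 2

The answer is 2.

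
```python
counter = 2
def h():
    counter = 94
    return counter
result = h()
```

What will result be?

Step 1: Global counter = 2.
Step 2: h() creates local counter = 94, shadowing the global.
Step 3: Returns local counter = 94. result = 94

The answer is 94.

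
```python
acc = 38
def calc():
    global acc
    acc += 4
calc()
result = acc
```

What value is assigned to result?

Step 1: acc = 38 globally.
Step 2: calc() modifies global acc: acc += 4 = 42.
Step 3: result = 42

The answer is 42.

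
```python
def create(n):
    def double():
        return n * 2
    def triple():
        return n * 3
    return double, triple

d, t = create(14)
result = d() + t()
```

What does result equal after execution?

Step 1: Both closures capture the same n = 14.
Step 2: d() = 14 * 2 = 28, t() = 14 * 3 = 42.
Step 3: result = 28 + 42 = 70

The answer is 70.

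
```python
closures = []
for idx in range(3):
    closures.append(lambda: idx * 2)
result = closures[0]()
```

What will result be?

Step 1: All lambdas reference the same variable idx (late binding).
Step 2: After the loop, idx = 2. Every lambda returns idx * 2.
Step 3: closures[0]() = 2 * 2 = 4

The answer is 4.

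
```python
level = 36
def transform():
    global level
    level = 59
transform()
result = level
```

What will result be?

Step 1: level = 36 globally.
Step 2: transform() declares global level and sets it to 59.
Step 3: After transform(), global level = 59. result = 59

The answer is 59.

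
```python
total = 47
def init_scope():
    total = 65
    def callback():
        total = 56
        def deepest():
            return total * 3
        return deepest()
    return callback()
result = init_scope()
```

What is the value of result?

Step 1: deepest() looks up total through LEGB: not local, finds total = 56 in enclosing callback().
Step 2: Returns 56 * 3 = 168.
Step 3: result = 168

The answer is 168.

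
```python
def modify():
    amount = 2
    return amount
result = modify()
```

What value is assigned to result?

Step 1: modify() defines amount = 2 in its local scope.
Step 2: return amount finds the local variable amount = 2.
Step 3: result = 2

The answer is 2.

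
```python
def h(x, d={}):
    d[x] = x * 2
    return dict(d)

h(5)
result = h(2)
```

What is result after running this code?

Step 1: Mutable default dict is shared across calls.
Step 2: First call adds 5: 10. Second call adds 2: 4.
Step 3: result = {5: 10, 2: 4}

The answer is {5: 10, 2: 4}.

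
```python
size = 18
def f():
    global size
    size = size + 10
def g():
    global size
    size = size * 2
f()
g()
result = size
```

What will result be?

Step 1: size = 18.
Step 2: f() adds 10: size = 18 + 10 = 28.
Step 3: g() doubles: size = 28 * 2 = 56.
Step 4: result = 56

The answer is 56.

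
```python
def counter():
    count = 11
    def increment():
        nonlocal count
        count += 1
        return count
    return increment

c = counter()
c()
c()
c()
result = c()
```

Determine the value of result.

Step 1: counter() creates closure with count = 11.
Step 2: Each c() call increments count via nonlocal. After 4 calls: 11 + 4 = 15.
Step 3: result = 15

The answer is 15.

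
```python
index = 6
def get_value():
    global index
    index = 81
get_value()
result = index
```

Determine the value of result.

Step 1: index = 6 globally.
Step 2: get_value() declares global index and sets it to 81.
Step 3: After get_value(), global index = 81. result = 81

The answer is 81.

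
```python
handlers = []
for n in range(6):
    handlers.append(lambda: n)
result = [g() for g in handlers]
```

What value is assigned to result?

Step 1: All 6 lambdas share the same variable n.
Step 2: After the loop, n = 5.
Step 3: Each call returns 5. result = [5, 5, 5, 5, 5, 5]

The answer is [5, 5, 5, 5, 5, 5].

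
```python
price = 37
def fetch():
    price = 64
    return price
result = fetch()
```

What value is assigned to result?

Step 1: Global price = 37.
Step 2: fetch() creates local price = 64, shadowing the global.
Step 3: Returns local price = 64. result = 64

The answer is 64.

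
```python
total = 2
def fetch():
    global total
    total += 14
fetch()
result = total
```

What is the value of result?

Step 1: total = 2 globally.
Step 2: fetch() modifies global total: total += 14 = 16.
Step 3: result = 16

The answer is 16.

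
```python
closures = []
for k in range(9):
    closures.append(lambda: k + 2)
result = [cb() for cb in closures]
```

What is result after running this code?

Step 1: All lambdas capture k by reference. After the loop, k = 8.
Step 2: Each call returns 8 + 2 = 10.
Step 3: result = [10, 10, 10, 10, 10, 10, 10, 10, 10]

The answer is [10, 10, 10, 10, 10, 10, 10, 10, 10].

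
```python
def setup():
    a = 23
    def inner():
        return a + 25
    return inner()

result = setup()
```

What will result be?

Step 1: setup() defines a = 23.
Step 2: inner() reads a = 23 from enclosing scope, returns 23 + 25 = 48.
Step 3: result = 48

The answer is 48.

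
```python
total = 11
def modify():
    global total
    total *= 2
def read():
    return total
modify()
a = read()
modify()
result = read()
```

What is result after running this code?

Step 1: total = 11.
Step 2: First modify(): total = 11 * 2 = 22.
Step 3: Second modify(): total = 22 * 2 = 44.
Step 4: read() returns 44

The answer is 44.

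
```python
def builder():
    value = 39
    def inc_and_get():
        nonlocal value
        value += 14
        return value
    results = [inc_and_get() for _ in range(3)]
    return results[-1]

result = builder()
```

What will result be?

Step 1: value = 39.
Step 2: Three calls to inc_and_get(), each adding 14.
Step 3: Last value = 39 + 14 * 3 = 81

The answer is 81.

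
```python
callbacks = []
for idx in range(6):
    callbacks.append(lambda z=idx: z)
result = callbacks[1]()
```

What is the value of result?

Step 1: Default argument z=idx captures idx's value at each iteration.
Step 2: callbacks[1] captured z = 1 when idx was 1.
Step 3: result = 1

The answer is 1.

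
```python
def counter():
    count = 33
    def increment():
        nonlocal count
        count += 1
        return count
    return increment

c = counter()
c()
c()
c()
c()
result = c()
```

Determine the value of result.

Step 1: counter() creates closure with count = 33.
Step 2: Each c() call increments count via nonlocal. After 5 calls: 33 + 5 = 38.
Step 3: result = 38

The answer is 38.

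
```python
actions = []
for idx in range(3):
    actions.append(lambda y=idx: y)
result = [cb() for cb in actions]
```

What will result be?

Step 1: Default arg y=idx captures idx at each iteration.
Step 2: Each lambda has its own default: 0, 1, ..., 2.
Step 3: result = [0, 1, 2]

The answer is [0, 1, 2].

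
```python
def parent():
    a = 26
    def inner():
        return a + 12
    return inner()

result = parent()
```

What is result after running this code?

Step 1: parent() defines a = 26.
Step 2: inner() reads a = 26 from enclosing scope, returns 26 + 12 = 38.
Step 3: result = 38

The answer is 38.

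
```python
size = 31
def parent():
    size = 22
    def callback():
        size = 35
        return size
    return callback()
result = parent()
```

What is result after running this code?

Step 1: Three scopes define size: global (31), parent (22), callback (35).
Step 2: callback() has its own local size = 35, which shadows both enclosing and global.
Step 3: result = 35 (local wins in LEGB)

The answer is 35.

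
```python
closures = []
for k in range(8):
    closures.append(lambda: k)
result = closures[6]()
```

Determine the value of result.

Step 1: The loop creates 8 lambdas, all referencing the same variable k.
Step 2: After the loop, k = 7 (final value).
Step 3: closures[6]() looks up k at call time and finds 7. This is the late binding gotcha. result = 7

The answer is 7.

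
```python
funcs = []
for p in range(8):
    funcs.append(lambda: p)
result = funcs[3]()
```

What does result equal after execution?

Step 1: The loop creates 8 lambdas, all referencing the same variable p.
Step 2: After the loop, p = 7 (final value).
Step 3: funcs[3]() looks up p at call time and finds 7. This is the late binding gotcha. result = 7

The answer is 7.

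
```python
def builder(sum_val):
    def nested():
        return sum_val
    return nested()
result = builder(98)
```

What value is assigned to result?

Step 1: builder(98) binds parameter sum_val = 98.
Step 2: nested() looks up sum_val in enclosing scope and finds the parameter sum_val = 98.
Step 3: result = 98

The answer is 98.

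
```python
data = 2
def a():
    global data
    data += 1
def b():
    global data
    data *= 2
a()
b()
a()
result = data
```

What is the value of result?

Step 1: data = 2.
Step 2: a(): data = 2 + 1 = 3.
Step 3: b(): data = 3 * 2 = 6.
Step 4: a(): data = 6 + 1 = 7

The answer is 7.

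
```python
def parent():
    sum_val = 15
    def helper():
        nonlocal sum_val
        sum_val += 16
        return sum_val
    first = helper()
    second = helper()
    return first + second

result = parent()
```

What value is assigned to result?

Step 1: sum_val starts at 15.
Step 2: First call: sum_val = 15 + 16 = 31, returns 31.
Step 3: Second call: sum_val = 31 + 16 = 47, returns 47.
Step 4: result = 31 + 47 = 78

The answer is 78.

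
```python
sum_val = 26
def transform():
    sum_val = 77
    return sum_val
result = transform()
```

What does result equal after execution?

Step 1: Global sum_val = 26.
Step 2: transform() creates local sum_val = 77, shadowing the global.
Step 3: Returns local sum_val = 77. result = 77

The answer is 77.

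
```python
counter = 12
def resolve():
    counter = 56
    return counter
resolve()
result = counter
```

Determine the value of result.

Step 1: Global counter = 12.
Step 2: resolve() creates local counter = 56 (shadow, not modification).
Step 3: After resolve() returns, global counter is unchanged. result = 12

The answer is 12.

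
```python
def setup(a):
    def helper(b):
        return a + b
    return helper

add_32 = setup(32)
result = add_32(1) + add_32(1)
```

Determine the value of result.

Step 1: add_32 captures a = 32.
Step 2: add_32(1) = 32 + 1 = 33, called twice.
Step 3: result = 33 + 33 = 66

The answer is 66.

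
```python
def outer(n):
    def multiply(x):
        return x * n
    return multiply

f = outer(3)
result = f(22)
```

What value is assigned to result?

Step 1: outer(3) returns multiply closure with n = 3.
Step 2: f(22) computes 22 * 3 = 66.
Step 3: result = 66

The answer is 66.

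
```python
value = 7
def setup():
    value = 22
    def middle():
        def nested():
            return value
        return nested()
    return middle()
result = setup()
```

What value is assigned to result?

Step 1: setup() defines value = 22. middle() and nested() have no local value.
Step 2: nested() checks local (none), enclosing middle() (none), enclosing setup() and finds value = 22.
Step 3: result = 22

The answer is 22.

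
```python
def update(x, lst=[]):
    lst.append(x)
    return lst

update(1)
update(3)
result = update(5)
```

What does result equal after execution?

Step 1: Mutable default argument gotcha! The list [] is created once.
Step 2: Each call appends to the SAME list: [1], [1, 3], [1, 3, 5].
Step 3: result = [1, 3, 5]

The answer is [1, 3, 5].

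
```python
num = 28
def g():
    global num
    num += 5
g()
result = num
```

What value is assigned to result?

Step 1: num = 28 globally.
Step 2: g() modifies global num: num += 5 = 33.
Step 3: result = 33

The answer is 33.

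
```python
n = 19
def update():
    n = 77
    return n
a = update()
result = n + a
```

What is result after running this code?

Step 1: Global n = 19. update() returns local n = 77.
Step 2: a = 77. Global n still = 19.
Step 3: result = 19 + 77 = 96

The answer is 96.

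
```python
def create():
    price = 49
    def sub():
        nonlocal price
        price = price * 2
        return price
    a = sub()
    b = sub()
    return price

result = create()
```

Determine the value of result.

Step 1: price starts at 49.
Step 2: First sub(): price = 49 * 2 = 98.
Step 3: Second sub(): price = 98 * 2 = 196.
Step 4: result = 196

The answer is 196.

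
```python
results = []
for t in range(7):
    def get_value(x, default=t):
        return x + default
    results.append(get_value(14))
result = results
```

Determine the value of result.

Step 1: Default argument default=t is evaluated at function definition time.
Step 2: Each iteration creates get_value with default = current t value.
Step 3: get_value(14) returns 14 + default. results = [14, 15, 16, 17, 18, 19, 20]

The answer is [14, 15, 16, 17, 18, 19, 20].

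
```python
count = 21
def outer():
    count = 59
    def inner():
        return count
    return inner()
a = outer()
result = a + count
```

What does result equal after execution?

Step 1: outer() has local count = 59. inner() reads from enclosing.
Step 2: outer() returns 59. Global count = 21 unchanged.
Step 3: result = 59 + 21 = 80

The answer is 80.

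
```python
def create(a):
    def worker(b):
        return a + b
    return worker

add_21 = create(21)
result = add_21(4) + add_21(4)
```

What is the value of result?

Step 1: add_21 captures a = 21.
Step 2: add_21(4) = 21 + 4 = 25, called twice.
Step 3: result = 25 + 25 = 50

The answer is 50.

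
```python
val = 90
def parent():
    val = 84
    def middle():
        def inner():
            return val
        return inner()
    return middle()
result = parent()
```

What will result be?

Step 1: parent() defines val = 84. middle() and inner() have no local val.
Step 2: inner() checks local (none), enclosing middle() (none), enclosing parent() and finds val = 84.
Step 3: result = 84

The answer is 84.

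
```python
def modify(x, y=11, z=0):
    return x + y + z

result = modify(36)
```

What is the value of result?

Step 1: modify(36) uses defaults y = 11, z = 0.
Step 2: Returns 36 + 11 + 0 = 47.
Step 3: result = 47

The answer is 47.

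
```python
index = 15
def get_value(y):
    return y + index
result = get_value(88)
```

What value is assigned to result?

Step 1: index = 15 is defined globally.
Step 2: get_value(88) uses parameter y = 88 and looks up index from global scope = 15.
Step 3: result = 88 + 15 = 103

The answer is 103.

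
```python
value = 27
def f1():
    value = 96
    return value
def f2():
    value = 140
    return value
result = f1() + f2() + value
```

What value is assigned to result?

Step 1: Each function shadows global value with its own local.
Step 2: f1() returns 96, f2() returns 140.
Step 3: Global value = 27 is unchanged. result = 96 + 140 + 27 = 263

The answer is 263.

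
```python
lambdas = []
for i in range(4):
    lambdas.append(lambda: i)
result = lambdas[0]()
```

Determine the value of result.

Step 1: The loop creates 4 lambdas, all referencing the same variable i.
Step 2: After the loop, i = 3 (final value).
Step 3: lambdas[0]() looks up i at call time and finds 3. This is the late binding gotcha. result = 3

The answer is 3.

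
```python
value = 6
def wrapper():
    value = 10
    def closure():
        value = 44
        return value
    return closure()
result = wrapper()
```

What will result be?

Step 1: Three scopes define value: global (6), wrapper (10), closure (44).
Step 2: closure() has its own local value = 44, which shadows both enclosing and global.
Step 3: result = 44 (local wins in LEGB)

The answer is 44.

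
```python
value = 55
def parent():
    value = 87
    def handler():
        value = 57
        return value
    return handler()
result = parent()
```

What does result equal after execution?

Step 1: Three scopes define value: global (55), parent (87), handler (57).
Step 2: handler() has its own local value = 57, which shadows both enclosing and global.
Step 3: result = 57 (local wins in LEGB)

The answer is 57.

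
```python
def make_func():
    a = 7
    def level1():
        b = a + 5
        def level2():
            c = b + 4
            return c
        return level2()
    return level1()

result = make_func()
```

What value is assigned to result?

Step 1: a = 7. b = a + 5 = 12.
Step 2: c = b + 4 = 12 + 4 = 16.
Step 3: result = 16

The answer is 16.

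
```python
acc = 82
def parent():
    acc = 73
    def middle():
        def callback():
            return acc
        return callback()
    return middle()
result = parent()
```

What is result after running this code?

Step 1: parent() defines acc = 73. middle() and callback() have no local acc.
Step 2: callback() checks local (none), enclosing middle() (none), enclosing parent() and finds acc = 73.
Step 3: result = 73

The answer is 73.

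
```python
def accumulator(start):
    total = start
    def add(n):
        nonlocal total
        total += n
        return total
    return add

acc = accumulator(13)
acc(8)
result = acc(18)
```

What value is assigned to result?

Step 1: accumulator(13) creates closure with total = 13.
Step 2: First acc(8): total = 13 + 8 = 21.
Step 3: Second acc(18): total = 21 + 18 = 39. result = 39

The answer is 39.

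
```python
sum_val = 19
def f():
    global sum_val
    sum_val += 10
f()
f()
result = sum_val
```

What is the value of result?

Step 1: sum_val = 19.
Step 2: First f(): sum_val = 19 + 10 = 29.
Step 3: Second f(): sum_val = 29 + 10 = 39. result = 39

The answer is 39.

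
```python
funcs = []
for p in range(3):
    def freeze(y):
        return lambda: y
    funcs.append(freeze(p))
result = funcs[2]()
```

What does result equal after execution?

Step 1: freeze(p) creates a new scope capturing y = p at call time.
Step 2: funcs[2] = freeze(2), so its lambda captures y = 2.
Step 3: result = 2 (closure factory fixes late binding)

The answer is 2.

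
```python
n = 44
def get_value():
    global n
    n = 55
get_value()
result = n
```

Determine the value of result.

Step 1: n = 44 globally.
Step 2: get_value() declares global n and sets it to 55.
Step 3: After get_value(), global n = 55. result = 55

The answer is 55.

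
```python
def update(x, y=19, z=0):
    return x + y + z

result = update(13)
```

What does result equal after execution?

Step 1: update(13) uses defaults y = 19, z = 0.
Step 2: Returns 13 + 19 + 0 = 32.
Step 3: result = 32

The answer is 32.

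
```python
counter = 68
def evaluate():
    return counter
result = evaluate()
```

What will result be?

Step 1: counter = 68 is defined in the global scope.
Step 2: evaluate() looks up counter. No local counter exists, so Python checks the global scope via LEGB rule and finds counter = 68.
Step 3: result = 68

The answer is 68.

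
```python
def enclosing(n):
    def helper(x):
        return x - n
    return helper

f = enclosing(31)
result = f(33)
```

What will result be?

Step 1: enclosing(31) creates a closure capturing n = 31.
Step 2: f(33) computes 33 - 31 = 2.
Step 3: result = 2

The answer is 2.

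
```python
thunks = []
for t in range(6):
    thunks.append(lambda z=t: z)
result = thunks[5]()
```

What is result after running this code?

Step 1: Default argument z=t captures t's value at each iteration.
Step 2: thunks[5] captured z = 5 when t was 5.
Step 3: result = 5

The answer is 5.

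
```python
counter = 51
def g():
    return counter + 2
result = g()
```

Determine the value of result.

Step 1: counter = 51 is defined globally.
Step 2: g() looks up counter from global scope = 51, then computes 51 + 2 = 53.
Step 3: result = 53

The answer is 53.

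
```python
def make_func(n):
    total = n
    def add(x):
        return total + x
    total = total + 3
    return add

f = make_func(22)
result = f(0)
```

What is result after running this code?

Step 1: make_func(22) sets total = 22, then total = 22 + 3 = 25.
Step 2: Closures capture by reference, so add sees total = 25.
Step 3: f(0) returns 25 + 0 = 25

The answer is 25.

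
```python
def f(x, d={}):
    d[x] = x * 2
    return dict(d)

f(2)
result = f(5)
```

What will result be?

Step 1: Mutable default dict is shared across calls.
Step 2: First call adds 2: 4. Second call adds 5: 10.
Step 3: result = {2: 4, 5: 10}

The answer is {2: 4, 5: 10}.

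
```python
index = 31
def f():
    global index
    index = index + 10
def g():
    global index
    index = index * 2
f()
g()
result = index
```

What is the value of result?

Step 1: index = 31.
Step 2: f() adds 10: index = 31 + 10 = 41.
Step 3: g() doubles: index = 41 * 2 = 82.
Step 4: result = 82

The answer is 82.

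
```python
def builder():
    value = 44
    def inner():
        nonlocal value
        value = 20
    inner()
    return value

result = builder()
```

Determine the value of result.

Step 1: builder() sets value = 44.
Step 2: inner() uses nonlocal to reassign value = 20.
Step 3: result = 20

The answer is 20.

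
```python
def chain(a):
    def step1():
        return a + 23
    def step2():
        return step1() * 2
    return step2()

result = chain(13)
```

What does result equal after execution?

Step 1: chain(13) captures a = 13.
Step 2: step2() calls step1() which returns 13 + 23 = 36.
Step 3: step2() returns 36 * 2 = 72

The answer is 72.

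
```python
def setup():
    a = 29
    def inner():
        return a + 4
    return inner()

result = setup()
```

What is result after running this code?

Step 1: setup() defines a = 29.
Step 2: inner() reads a = 29 from enclosing scope, returns 29 + 4 = 33.
Step 3: result = 33

The answer is 33.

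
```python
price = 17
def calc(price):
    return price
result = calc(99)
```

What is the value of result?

Step 1: Global price = 17.
Step 2: calc(99) takes parameter price = 99, which shadows the global.
Step 3: result = 99

The answer is 99.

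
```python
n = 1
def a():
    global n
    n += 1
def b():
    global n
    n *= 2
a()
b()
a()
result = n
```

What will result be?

Step 1: n = 1.
Step 2: a(): n = 1 + 1 = 2.
Step 3: b(): n = 2 * 2 = 4.
Step 4: a(): n = 4 + 1 = 5

The answer is 5.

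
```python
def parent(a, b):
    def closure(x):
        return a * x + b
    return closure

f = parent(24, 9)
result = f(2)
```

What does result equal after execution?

Step 1: parent(24, 9) captures a = 24, b = 9.
Step 2: f(2) computes 24 * 2 + 9 = 57.
Step 3: result = 57

The answer is 57.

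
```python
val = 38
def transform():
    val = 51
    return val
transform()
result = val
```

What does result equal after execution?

Step 1: val = 38 globally.
Step 2: transform() creates a LOCAL val = 51 (no global keyword!).
Step 3: The global val is unchanged. result = 38

The answer is 38.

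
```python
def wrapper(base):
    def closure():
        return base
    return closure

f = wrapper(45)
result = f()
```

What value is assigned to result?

Step 1: wrapper(45) creates closure capturing base = 45.
Step 2: f() returns the captured base = 45.
Step 3: result = 45

The answer is 45.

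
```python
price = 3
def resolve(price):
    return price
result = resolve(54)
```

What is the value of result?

Step 1: Global price = 3.
Step 2: resolve(54) takes parameter price = 54, which shadows the global.
Step 3: result = 54

The answer is 54.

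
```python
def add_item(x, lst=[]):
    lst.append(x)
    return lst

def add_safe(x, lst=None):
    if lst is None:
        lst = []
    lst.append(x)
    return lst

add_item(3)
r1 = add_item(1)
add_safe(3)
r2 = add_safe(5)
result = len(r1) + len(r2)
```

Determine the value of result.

Step 1: add_item shares mutable default: after 2 calls, lst = [3, 1], len = 2.
Step 2: add_safe creates fresh list each time: r2 = [5], len = 1.
Step 3: result = 2 + 1 = 3

The answer is 3.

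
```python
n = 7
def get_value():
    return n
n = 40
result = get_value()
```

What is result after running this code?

Step 1: n is first set to 7, then reassigned to 40.
Step 2: get_value() is called after the reassignment, so it looks up the current global n = 40.
Step 3: result = 40

The answer is 40.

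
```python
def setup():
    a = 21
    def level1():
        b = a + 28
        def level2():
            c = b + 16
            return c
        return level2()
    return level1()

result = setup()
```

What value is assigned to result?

Step 1: a = 21. b = a + 28 = 49.
Step 2: c = b + 16 = 49 + 16 = 65.
Step 3: result = 65

The answer is 65.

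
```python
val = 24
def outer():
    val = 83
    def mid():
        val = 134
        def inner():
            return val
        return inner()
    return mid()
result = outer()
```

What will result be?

Step 1: Three levels of shadowing: global 24, outer 83, mid 134.
Step 2: inner() finds val = 134 in enclosing mid() scope.
Step 3: result = 134

The answer is 134.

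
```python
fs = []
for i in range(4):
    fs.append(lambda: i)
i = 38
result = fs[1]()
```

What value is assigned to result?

Step 1: Lambdas capture the variable i by reference, not by value.
Step 2: After the loop, i is reassigned to 38.
Step 3: fs[1]() looks up the current i = 38. result = 38

The answer is 38.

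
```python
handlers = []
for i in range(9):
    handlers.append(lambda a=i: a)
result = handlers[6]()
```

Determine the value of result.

Step 1: Default argument a=i captures i's value at each iteration.
Step 2: handlers[6] captured a = 6 when i was 6.
Step 3: result = 6

The answer is 6.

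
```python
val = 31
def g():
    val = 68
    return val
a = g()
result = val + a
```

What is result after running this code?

Step 1: Global val = 31. g() returns local val = 68.
Step 2: a = 68. Global val still = 31.
Step 3: result = 31 + 68 = 99

The answer is 99.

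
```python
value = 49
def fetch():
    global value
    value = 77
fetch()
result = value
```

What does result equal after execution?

Step 1: value = 49 globally.
Step 2: fetch() declares global value and sets it to 77.
Step 3: After fetch(), global value = 77. result = 77

The answer is 77.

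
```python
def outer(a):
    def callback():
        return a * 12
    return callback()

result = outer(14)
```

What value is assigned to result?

Step 1: outer(14) binds parameter a = 14.
Step 2: callback() accesses a = 14 from enclosing scope.
Step 3: result = 14 * 12 = 168

The answer is 168.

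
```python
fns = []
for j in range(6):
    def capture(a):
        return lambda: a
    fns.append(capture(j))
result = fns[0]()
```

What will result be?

Step 1: capture(j) creates a new scope capturing a = j at call time.
Step 2: fns[0] = capture(0), so its lambda captures a = 0.
Step 3: result = 0 (closure factory fixes late binding)

The answer is 0.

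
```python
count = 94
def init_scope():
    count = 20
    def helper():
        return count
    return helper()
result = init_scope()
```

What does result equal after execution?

Step 1: count = 94 globally, but init_scope() defines count = 20 locally.
Step 2: helper() looks up count. Not in local scope, so checks enclosing scope (init_scope) and finds count = 20.
Step 3: result = 20

The answer is 20.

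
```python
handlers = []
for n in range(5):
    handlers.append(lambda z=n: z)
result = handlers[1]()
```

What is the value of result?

Step 1: Default argument z=n captures n's value at each iteration.
Step 2: handlers[1] captured z = 1 when n was 1.
Step 3: result = 1

The answer is 1.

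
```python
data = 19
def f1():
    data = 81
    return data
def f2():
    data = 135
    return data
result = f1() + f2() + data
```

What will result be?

Step 1: Each function shadows global data with its own local.
Step 2: f1() returns 81, f2() returns 135.
Step 3: Global data = 19 is unchanged. result = 81 + 135 + 19 = 235

The answer is 235.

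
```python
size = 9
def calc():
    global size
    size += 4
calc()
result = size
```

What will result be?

Step 1: size = 9 globally.
Step 2: calc() modifies global size: size += 4 = 13.
Step 3: result = 13

The answer is 13.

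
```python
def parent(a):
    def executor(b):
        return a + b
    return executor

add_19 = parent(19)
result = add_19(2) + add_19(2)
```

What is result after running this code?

Step 1: add_19 captures a = 19.
Step 2: add_19(2) = 19 + 2 = 21, called twice.
Step 3: result = 21 + 21 = 42

The answer is 42.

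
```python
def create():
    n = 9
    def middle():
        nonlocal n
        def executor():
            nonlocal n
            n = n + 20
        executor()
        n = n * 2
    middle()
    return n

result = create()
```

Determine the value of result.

Step 1: n = 9.
Step 2: executor() adds 20: n = 9 + 20 = 29.
Step 3: middle() doubles: n = 29 * 2 = 58.
Step 4: result = 58

The answer is 58.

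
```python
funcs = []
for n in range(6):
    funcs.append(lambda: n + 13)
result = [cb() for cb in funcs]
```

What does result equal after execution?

Step 1: All lambdas capture n by reference. After the loop, n = 5.
Step 2: Each call returns 5 + 13 = 18.
Step 3: result = [18, 18, 18, 18, 18, 18]

The answer is [18, 18, 18, 18, 18, 18].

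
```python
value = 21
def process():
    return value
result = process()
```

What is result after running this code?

Step 1: value = 21 is defined in the global scope.
Step 2: process() looks up value. No local value exists, so Python checks the global scope via LEGB rule and finds value = 21.
Step 3: result = 21

The answer is 21.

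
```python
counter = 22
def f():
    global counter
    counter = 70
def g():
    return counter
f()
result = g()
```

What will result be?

Step 1: counter = 22.
Step 2: f() sets global counter = 70.
Step 3: g() reads global counter = 70. result = 70

The answer is 70.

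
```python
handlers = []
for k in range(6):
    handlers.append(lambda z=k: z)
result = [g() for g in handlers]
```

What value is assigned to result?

Step 1: Default arg z=k captures k at each iteration.
Step 2: Each lambda has its own default: 0, 1, ..., 5.
Step 3: result = [0, 1, 2, 3, 4, 5]

The answer is [0, 1, 2, 3, 4, 5].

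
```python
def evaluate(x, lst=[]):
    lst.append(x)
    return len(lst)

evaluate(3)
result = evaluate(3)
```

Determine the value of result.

Step 1: Mutable default list persists between calls.
Step 2: First call: lst = [3], len = 1. Second call: lst = [3, 3], len = 2.
Step 3: result = 2

The answer is 2.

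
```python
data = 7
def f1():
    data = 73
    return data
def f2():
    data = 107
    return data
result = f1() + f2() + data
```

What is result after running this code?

Step 1: Each function shadows global data with its own local.
Step 2: f1() returns 73, f2() returns 107.
Step 3: Global data = 7 is unchanged. result = 73 + 107 + 7 = 187

The answer is 187.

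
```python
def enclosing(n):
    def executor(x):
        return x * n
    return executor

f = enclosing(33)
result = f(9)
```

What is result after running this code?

Step 1: enclosing(33) creates a closure capturing n = 33.
Step 2: f(9) computes 9 * 33 = 297.
Step 3: result = 297

The answer is 297.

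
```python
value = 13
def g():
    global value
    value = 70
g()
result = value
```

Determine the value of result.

Step 1: value = 13 globally.
Step 2: g() declares global value and sets it to 70.
Step 3: After g(), global value = 70. result = 70

The answer is 70.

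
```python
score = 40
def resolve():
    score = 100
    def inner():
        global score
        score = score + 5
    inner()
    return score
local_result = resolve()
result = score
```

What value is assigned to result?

Step 1: Global score = 40. resolve() creates local score = 100.
Step 2: inner() declares global score and adds 5: global score = 40 + 5 = 45.
Step 3: resolve() returns its local score = 100 (unaffected by inner).
Step 4: result = global score = 45

The answer is 45.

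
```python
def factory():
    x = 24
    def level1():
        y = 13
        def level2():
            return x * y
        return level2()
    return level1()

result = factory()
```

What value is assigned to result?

Step 1: x = 24 in factory. y = 13 in level1.
Step 2: level2() reads x = 24 and y = 13 from enclosing scopes.
Step 3: result = 24 * 13 = 312

The answer is 312.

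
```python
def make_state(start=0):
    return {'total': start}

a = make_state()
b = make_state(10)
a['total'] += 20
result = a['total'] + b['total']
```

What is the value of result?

Step 1: make_state() returns a new dict each call (immutable default 0).
Step 2: a = {'total': 0}, b = {'total': 10}.
Step 3: a['total'] += 20 = 20. result = 20 + 10 = 30

The answer is 30.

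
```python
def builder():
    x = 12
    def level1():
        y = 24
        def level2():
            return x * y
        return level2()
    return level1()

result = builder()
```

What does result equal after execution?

Step 1: x = 12 in builder. y = 24 in level1.
Step 2: level2() reads x = 12 and y = 24 from enclosing scopes.
Step 3: result = 12 * 24 = 288

The answer is 288.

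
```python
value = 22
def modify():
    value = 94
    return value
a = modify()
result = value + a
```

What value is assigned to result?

Step 1: Global value = 22. modify() returns local value = 94.
Step 2: a = 94. Global value still = 22.
Step 3: result = 22 + 94 = 116

The answer is 116.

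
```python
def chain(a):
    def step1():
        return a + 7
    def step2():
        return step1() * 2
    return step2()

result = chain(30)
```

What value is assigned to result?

Step 1: chain(30) captures a = 30.
Step 2: step2() calls step1() which returns 30 + 7 = 37.
Step 3: step2() returns 37 * 2 = 74

The answer is 74.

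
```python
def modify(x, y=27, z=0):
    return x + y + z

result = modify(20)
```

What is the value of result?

Step 1: modify(20) uses defaults y = 27, z = 0.
Step 2: Returns 20 + 27 + 0 = 47.
Step 3: result = 47

The answer is 47.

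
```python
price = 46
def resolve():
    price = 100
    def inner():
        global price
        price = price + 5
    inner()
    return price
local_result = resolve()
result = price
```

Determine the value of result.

Step 1: Global price = 46. resolve() creates local price = 100.
Step 2: inner() declares global price and adds 5: global price = 46 + 5 = 51.
Step 3: resolve() returns its local price = 100 (unaffected by inner).
Step 4: result = global price = 51

The answer is 51.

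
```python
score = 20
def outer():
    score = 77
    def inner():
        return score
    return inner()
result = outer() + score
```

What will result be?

Step 1: Global score = 20. outer() shadows with score = 77.
Step 2: inner() returns enclosing score = 77. outer() = 77.
Step 3: result = 77 + global score (20) = 97

The answer is 97.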